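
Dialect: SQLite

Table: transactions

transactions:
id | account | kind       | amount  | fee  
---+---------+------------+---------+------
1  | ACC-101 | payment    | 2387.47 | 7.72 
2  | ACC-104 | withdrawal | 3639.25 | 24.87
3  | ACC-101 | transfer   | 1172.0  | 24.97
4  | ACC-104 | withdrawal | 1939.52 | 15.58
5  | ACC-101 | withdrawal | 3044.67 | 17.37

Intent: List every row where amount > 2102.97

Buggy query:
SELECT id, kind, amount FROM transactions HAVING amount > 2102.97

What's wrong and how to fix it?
Bug: This is a non-aggregate query (no GROUP BY, no aggregates), so in SQLite the HAVING clause is invalid here; a row-level condition belongs in WHERE

Fix: Use WHERE for row-level filtering

Corrected query:
SELECT id, kind, amount FROM transactions WHERE amount > 2102.97

Result:
id | kind       | amount 
---+------------+--------
1  | payment    | 2387.47
2  | withdrawal | 3639.25
5  | withdrawal | 3044.67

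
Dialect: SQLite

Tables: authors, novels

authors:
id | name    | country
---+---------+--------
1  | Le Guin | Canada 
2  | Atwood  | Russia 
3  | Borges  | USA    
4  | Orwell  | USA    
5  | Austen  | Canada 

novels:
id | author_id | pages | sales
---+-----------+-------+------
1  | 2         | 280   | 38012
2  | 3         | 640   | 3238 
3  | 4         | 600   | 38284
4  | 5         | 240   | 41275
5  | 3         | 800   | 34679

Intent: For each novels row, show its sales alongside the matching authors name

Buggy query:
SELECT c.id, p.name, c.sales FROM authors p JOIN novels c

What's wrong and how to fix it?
Bug: JOIN with no ON clause produces a cartesian product; every novels row pairs with every authors row

Fix: Add ON c.author_id = p.id to the JOIN

Corrected query:
SELECT c.id, p.name, c.sales FROM authors p JOIN novels c ON c.author_id = p.id

Result:
id | name   | sales
---+--------+------
1  | Atwood | 38012
2  | Borges | 3238 
3  | Orwell | 38284
4  | Austen | 41275
5  | Borges | 34679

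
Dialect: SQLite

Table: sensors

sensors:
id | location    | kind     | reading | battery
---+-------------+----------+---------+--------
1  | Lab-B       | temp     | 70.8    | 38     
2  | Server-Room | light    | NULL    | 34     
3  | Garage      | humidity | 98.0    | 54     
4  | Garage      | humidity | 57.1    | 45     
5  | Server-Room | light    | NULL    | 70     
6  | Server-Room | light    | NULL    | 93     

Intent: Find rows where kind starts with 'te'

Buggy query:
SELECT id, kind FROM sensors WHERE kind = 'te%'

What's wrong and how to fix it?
Bug: Wildcards only work with LIKE; '=' treats '%' as a literal character

Fix: Replace '=' with LIKE so 'te%' is treated as a pattern

Corrected query:
SELECT id, kind FROM sensors WHERE kind LIKE 'te%'

Result:
id | kind
---+-----
1  | temp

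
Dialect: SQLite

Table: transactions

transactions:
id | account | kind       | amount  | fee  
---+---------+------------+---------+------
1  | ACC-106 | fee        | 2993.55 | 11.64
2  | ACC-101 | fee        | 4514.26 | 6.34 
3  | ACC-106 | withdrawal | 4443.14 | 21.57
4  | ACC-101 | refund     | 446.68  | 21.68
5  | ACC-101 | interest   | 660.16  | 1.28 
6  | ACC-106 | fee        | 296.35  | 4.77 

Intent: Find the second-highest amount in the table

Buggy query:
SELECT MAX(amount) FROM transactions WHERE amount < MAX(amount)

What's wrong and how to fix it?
Bug: The inner MAX is an aggregate inside WHERE, which is not allowed

Fix: Put the inner MAX in a scalar subquery

Corrected query:
SELECT MAX(amount) FROM transactions WHERE amount < (SELECT MAX(amount) FROM transactions)

Result:
MAX(amount)
-----------
4443.14    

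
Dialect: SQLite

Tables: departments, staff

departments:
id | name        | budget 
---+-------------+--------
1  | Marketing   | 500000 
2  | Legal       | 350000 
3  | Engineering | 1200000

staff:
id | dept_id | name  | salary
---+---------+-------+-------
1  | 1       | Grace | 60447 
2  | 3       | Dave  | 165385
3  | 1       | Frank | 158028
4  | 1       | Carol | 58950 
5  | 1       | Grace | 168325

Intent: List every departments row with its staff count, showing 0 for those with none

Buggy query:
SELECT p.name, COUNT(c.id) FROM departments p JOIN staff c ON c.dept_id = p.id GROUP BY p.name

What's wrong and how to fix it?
Bug: INNER JOIN drops departments rows that have no matching staff rows

Fix: Use LEFT JOIN so parents without children still appear (COUNT(c.id) gives 0)

Corrected query:
SELECT p.name, COUNT(c.id) FROM departments p LEFT JOIN staff c ON c.dept_id = p.id GROUP BY p.name

Result:
name        | COUNT(c.id)
------------+------------
Engineering | 1          
Legal       | 0          
Marketing   | 4          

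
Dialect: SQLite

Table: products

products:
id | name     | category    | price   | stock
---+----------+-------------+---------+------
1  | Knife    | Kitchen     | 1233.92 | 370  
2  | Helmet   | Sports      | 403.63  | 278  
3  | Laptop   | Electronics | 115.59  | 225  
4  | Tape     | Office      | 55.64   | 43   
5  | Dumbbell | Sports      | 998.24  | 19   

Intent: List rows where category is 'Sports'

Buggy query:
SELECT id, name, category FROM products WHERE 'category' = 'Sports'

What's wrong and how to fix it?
Bug: Single quotes denote string literals in SQL; the column name is being compared as a constant string

Fix: Remove the quotes around the column name (or use double quotes for an identifier)

Corrected query:
SELECT id, name, category FROM products WHERE category = 'Sports'

Result:
id | name     | category
---+----------+---------
2  | Helmet   | Sports  
5  | Dumbbell | Sports  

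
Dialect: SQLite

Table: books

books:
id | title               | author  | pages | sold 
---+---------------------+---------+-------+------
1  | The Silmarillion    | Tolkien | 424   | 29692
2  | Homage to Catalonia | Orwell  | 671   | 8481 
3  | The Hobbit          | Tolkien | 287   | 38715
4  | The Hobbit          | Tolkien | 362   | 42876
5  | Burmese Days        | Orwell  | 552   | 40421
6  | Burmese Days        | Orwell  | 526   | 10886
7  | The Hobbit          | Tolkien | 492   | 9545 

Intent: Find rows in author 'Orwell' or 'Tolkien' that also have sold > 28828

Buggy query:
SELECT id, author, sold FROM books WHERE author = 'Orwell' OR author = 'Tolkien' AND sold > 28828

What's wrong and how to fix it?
Bug: AND binds tighter than OR, so this parses as author = 'Orwell' OR (author = 'Tolkien' AND sold > 28828)

Fix: Group the OR with parentheses (or use IN), then AND the threshold

Corrected query:
SELECT id, author, sold FROM books WHERE (author = 'Orwell' OR author = 'Tolkien') AND sold > 28828

Result:
id | author  | sold 
---+---------+------
1  | Tolkien | 29692
3  | Tolkien | 38715
4  | Tolkien | 42876
5  | Orwell  | 40421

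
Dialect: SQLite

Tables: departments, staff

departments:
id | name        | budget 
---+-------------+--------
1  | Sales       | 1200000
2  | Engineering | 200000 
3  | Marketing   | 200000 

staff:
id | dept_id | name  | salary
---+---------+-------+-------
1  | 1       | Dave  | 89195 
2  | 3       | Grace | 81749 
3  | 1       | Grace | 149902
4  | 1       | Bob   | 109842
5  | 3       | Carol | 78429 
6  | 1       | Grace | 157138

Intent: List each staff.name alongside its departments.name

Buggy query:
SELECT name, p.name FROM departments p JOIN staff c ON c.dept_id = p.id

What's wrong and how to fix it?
Bug: Both tables have a 'name' column; the unqualified reference is ambiguous

Fix: Prefix ambiguous columns with the table alias

Corrected query:
SELECT c.name, p.name FROM departments p JOIN staff c ON c.dept_id = p.id

Result:
name  | name     
------+----------
Dave  | Sales    
Grace | Marketing
Grace | Sales    
Bob   | Sales    
Carol | Marketing
Grace | Sales    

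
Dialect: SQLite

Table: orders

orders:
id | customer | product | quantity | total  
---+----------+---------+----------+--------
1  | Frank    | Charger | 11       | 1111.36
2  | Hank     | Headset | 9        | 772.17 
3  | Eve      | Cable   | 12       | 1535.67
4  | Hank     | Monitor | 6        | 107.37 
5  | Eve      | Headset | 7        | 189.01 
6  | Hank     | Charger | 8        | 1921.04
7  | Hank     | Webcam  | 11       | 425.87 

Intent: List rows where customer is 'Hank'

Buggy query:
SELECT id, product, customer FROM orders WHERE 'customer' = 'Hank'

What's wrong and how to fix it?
Bug: 'customer' in single quotes is a string literal, not the column; the comparison is literal-vs-literal and never true

Fix: Remove the quotes around the column name (or use double quotes for an identifier)

Corrected query:
SELECT id, product, customer FROM orders WHERE customer = 'Hank'

Result:
id | product | customer
---+---------+---------
2  | Headset | Hank    
4  | Monitor | Hank    
6  | Charger | Hank    
7  | Webcam  | Hank    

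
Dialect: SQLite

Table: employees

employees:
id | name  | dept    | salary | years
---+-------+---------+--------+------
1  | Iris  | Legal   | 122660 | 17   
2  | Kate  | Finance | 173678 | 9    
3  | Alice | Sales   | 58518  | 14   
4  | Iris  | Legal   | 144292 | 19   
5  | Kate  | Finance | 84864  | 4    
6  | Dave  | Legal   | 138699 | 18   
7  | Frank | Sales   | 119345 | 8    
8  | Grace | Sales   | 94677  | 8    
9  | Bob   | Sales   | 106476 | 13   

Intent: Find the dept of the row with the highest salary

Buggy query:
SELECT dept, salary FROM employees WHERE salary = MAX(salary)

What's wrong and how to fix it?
Bug: MAX(salary) is an aggregate and cannot be used directly in WHERE

Fix: Wrap MAX in a scalar subquery so WHERE compares against a single value

Corrected query:
SELECT dept, salary FROM employees WHERE salary = (SELECT MAX(salary) FROM employees)

Result:
dept    | salary
--------+-------
Finance | 173678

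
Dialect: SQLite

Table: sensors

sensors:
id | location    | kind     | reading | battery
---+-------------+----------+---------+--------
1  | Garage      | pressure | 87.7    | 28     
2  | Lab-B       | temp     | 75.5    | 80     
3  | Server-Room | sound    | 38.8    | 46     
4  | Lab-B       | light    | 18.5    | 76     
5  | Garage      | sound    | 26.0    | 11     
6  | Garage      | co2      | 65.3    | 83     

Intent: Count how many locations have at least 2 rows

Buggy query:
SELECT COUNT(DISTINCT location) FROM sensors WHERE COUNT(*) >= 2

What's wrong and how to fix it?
Bug: WHERE filters individual rows, not groups, so a group-level COUNT is invalid there

Fix: Group first with HAVING COUNT(*) >= 2, then COUNT the resulting groups

Corrected query:
SELECT COUNT(*) FROM (SELECT location FROM sensors GROUP BY location HAVING COUNT(*) >= 2)

Result:
COUNT(*)
--------
2       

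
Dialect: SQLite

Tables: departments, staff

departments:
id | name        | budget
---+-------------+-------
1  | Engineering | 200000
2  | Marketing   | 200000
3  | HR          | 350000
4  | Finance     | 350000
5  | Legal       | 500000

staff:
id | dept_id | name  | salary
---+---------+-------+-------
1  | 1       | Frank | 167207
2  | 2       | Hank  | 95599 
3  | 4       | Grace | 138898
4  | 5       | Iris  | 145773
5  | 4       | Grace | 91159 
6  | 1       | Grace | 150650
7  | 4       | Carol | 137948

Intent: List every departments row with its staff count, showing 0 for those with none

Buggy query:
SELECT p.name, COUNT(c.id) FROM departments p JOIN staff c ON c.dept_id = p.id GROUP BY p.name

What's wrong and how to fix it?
Bug: An inner join excludes parents with zero children

Fix: Switch to LEFT JOIN to retain unmatched parent rows

Corrected query:
SELECT p.name, COUNT(c.id) FROM departments p LEFT JOIN staff c ON c.dept_id = p.id GROUP BY p.name

Result:
name        | COUNT(c.id)
------------+------------
Engineering | 2          
Finance     | 3          
HR          | 0          
Legal       | 1          
Marketing   | 1          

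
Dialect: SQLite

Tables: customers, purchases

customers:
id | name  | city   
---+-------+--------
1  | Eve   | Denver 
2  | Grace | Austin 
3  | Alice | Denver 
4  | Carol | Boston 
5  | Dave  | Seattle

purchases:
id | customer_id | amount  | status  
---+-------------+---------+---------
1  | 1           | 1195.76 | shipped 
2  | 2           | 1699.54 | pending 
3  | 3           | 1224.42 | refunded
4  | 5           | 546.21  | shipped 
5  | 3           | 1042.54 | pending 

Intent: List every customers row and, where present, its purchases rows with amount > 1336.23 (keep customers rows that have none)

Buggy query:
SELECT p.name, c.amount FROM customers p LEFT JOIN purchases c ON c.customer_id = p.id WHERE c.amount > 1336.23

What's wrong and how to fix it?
Bug: Filtering c.amount in WHERE discards the NULL rows produced by LEFT JOIN, turning it into an inner join

Fix: Put 'c.amount > 1336.23' in the JOIN's ON clause instead of WHERE

Corrected query:
SELECT p.name, c.amount FROM customers p LEFT JOIN purchases c ON c.customer_id = p.id AND c.amount > 1336.23

Result:
name  | amount 
------+--------
Eve   | NULL   
Grace | 1699.54
Alice | NULL   
Carol | NULL   
Dave  | NULL   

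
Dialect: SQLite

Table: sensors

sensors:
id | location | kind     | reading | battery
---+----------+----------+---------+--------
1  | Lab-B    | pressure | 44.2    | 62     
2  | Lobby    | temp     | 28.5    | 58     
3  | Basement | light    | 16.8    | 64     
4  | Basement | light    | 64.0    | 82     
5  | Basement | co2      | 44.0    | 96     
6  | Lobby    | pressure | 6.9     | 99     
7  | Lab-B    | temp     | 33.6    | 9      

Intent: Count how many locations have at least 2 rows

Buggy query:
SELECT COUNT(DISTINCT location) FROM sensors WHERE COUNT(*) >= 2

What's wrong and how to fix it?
Bug: WHERE filters individual rows, not groups, so a group-level COUNT is invalid there

Fix: Group first with HAVING COUNT(*) >= 2, then COUNT the resulting groups

Corrected query:
SELECT COUNT(*) FROM (SELECT location FROM sensors GROUP BY location HAVING COUNT(*) >= 2)

Result:
COUNT(*)
--------
3       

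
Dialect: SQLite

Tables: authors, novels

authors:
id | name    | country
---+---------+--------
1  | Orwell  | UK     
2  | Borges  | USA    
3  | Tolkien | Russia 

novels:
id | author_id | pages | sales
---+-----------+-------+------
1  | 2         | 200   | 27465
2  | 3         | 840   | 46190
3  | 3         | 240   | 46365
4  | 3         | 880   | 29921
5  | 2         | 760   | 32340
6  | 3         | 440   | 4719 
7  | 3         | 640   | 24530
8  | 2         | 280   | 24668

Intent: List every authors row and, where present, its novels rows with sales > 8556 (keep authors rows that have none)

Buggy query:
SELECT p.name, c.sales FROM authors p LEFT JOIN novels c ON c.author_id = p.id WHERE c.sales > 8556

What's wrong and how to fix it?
Bug: A WHERE condition on the right-hand table after LEFT JOIN drops unmatched parents

Fix: Put 'c.sales > 8556' in the JOIN's ON clause instead of WHERE

Corrected query:
SELECT p.name, c.sales FROM authors p LEFT JOIN novels c ON c.author_id = p.id AND c.sales > 8556

Result:
name    | sales
--------+------
Orwell  | NULL 
Borges  | 24668
Borges  | 27465
Borges  | 32340
Tolkien | 24530
Tolkien | 29921
Tolkien | 46190
Tolkien | 46365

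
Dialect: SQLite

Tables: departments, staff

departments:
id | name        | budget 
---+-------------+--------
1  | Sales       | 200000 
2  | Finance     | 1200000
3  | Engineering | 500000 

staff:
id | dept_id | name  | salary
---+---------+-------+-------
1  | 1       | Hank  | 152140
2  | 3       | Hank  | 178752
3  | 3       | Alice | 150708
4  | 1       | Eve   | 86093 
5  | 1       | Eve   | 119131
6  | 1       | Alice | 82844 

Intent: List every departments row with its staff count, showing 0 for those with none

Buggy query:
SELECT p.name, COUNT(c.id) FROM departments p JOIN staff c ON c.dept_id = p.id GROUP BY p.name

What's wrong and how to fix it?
Bug: INNER JOIN drops departments rows that have no matching staff rows

Fix: Use LEFT JOIN so parents without children still appear (COUNT(c.id) gives 0)

Corrected query:
SELECT p.name, COUNT(c.id) FROM departments p LEFT JOIN staff c ON c.dept_id = p.id GROUP BY p.name

Result:
name        | COUNT(c.id)
------------+------------
Engineering | 2          
Finance     | 0          
Sales       | 4          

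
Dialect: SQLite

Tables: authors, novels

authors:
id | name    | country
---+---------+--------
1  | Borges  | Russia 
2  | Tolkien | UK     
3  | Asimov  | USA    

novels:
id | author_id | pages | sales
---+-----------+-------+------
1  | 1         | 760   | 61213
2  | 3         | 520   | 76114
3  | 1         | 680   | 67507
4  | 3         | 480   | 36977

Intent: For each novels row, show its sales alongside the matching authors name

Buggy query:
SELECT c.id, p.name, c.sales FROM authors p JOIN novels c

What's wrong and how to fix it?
Bug: JOIN with no ON clause produces a cartesian product; every novels row pairs with every authors row

Fix: Specify the join condition linking the foreign key to the parent id

Corrected query:
SELECT c.id, p.name, c.sales FROM authors p JOIN novels c ON c.author_id = p.id

Result:
id | name   | sales
---+--------+------
1  | Borges | 61213
2  | Asimov | 76114
3  | Borges | 67507
4  | Asimov | 36977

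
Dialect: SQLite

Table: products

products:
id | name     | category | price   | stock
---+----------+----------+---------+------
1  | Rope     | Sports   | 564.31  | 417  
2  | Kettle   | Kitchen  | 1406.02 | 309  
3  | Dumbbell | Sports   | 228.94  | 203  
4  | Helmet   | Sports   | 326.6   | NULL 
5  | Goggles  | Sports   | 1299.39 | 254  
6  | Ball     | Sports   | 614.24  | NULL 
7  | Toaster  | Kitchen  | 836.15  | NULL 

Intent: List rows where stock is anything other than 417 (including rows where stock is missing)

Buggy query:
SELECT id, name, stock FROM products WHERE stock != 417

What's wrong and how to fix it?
Bug: Inequality against NULL is unknown, not true; rows with NULL are dropped

Fix: Handle NULL separately with IS NULL alongside the inequality

Corrected query:
SELECT id, name, stock FROM products WHERE stock != 417 OR stock IS NULL

Result:
id | name     | stock
---+----------+------
2  | Kettle   | 309  
3  | Dumbbell | 203  
4  | Helmet   | NULL 
5  | Goggles  | 254  
6  | Ball     | NULL 
7  | Toaster  | NULL 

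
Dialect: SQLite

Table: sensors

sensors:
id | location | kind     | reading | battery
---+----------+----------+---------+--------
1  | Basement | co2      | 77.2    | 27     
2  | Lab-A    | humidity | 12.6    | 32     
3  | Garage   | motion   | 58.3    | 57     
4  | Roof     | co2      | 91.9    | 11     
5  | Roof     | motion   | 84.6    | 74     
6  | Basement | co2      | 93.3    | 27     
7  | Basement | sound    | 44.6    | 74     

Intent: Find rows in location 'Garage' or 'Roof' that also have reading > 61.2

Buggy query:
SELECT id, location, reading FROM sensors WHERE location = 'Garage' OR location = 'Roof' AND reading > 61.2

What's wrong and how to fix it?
Bug: Without parentheses, AND is evaluated before OR, so the reading filter only applies to the 'Roof' branch

Fix: Add parentheses around the OR so the AND applies to both alternatives

Corrected query:
SELECT id, location, reading FROM sensors WHERE (location = 'Garage' OR location = 'Roof') AND reading > 61.2

Result:
id | location | reading
---+----------+--------
4  | Roof     | 91.9   
5  | Roof     | 84.6   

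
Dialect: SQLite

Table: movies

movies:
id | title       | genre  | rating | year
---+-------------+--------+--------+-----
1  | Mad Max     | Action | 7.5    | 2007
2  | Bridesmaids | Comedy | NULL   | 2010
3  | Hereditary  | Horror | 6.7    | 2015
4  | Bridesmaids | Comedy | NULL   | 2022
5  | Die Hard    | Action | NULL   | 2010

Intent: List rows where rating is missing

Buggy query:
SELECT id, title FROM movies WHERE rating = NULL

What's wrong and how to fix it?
Bug: '= NULL' is always unknown in SQL three-valued logic, so no rows match

Fix: Replace '= NULL' with 'IS NULL'

Corrected query:
SELECT id, title FROM movies WHERE rating IS NULL

Result:
id | title      
---+------------
2  | Bridesmaids
4  | Bridesmaids
5  | Die Hard   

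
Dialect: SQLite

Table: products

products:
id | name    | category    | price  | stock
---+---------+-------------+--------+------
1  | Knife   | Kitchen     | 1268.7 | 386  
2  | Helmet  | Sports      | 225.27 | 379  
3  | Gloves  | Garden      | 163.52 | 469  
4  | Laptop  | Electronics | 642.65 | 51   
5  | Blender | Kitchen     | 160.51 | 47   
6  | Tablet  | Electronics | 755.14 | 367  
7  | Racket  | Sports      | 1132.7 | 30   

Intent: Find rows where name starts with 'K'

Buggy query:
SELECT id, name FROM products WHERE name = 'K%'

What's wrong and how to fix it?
Bug: Wildcards only work with LIKE; '=' treats '%' as a literal character

Fix: Replace '=' with LIKE so 'K%' is treated as a pattern

Corrected query:
SELECT id, name FROM products WHERE name LIKE 'K%'

Result:
id | name 
---+------
1  | Knife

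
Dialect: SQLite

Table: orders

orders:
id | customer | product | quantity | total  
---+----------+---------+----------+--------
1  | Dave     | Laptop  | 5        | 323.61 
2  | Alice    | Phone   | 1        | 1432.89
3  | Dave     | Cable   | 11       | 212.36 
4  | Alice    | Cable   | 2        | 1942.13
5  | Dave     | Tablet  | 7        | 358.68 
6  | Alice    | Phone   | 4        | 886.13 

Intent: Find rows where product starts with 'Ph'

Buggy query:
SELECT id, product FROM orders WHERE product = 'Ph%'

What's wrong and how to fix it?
Bug: '=' compares the literal string including the % character; pattern matching needs LIKE

Fix: Replace '=' with LIKE so 'Ph%' is treated as a pattern

Corrected query:
SELECT id, product FROM orders WHERE product LIKE 'Ph%'

Result:
id | product
---+--------
2  | Phone  
6  | Phone  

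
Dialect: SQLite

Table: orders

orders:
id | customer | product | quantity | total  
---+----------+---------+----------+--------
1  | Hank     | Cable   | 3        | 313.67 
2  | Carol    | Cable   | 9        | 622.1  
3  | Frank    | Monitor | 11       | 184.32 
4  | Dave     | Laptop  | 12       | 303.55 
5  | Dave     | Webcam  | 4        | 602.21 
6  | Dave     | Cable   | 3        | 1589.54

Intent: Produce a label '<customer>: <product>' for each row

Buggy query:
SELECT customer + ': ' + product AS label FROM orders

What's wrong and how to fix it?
Bug: '+' is numeric addition; on text columns SQLite converts them to 0 instead of concatenating

Fix: Use the || operator for string concatenation

Corrected query:
SELECT customer || ': ' || product AS label FROM orders

Result:
label         
--------------
Hank: Cable   
Carol: Cable  
Frank: Monitor
Dave: Laptop  
Dave: Webcam  
Dave: Cable   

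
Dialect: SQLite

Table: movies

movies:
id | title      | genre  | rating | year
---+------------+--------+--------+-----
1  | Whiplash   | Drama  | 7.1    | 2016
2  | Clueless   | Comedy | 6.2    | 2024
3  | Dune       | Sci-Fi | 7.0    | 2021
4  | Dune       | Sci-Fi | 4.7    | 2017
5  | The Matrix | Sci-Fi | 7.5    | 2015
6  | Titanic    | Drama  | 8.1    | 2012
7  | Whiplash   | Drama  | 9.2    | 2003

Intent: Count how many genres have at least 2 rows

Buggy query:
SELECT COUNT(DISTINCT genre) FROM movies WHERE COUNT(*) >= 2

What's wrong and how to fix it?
Bug: COUNT(*) cannot appear in WHERE; the per-group count doesn't exist yet

Fix: Group first with HAVING COUNT(*) >= 2, then COUNT the resulting groups

Corrected query:
SELECT COUNT(*) FROM (SELECT genre FROM movies GROUP BY genre HAVING COUNT(*) >= 2)

Result:
COUNT(*)
--------
2       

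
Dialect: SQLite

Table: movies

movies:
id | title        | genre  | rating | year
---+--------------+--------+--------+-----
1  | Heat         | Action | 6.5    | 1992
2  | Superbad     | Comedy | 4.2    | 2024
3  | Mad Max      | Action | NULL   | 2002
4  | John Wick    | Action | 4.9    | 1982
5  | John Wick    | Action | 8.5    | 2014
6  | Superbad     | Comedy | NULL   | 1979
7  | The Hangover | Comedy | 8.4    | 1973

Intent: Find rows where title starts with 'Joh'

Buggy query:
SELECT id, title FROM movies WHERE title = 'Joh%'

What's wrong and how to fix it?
Bug: '=' compares the literal string including the % character; pattern matching needs LIKE

Fix: Replace '=' with LIKE so 'Joh%' is treated as a pattern

Corrected query:
SELECT id, title FROM movies WHERE title LIKE 'Joh%'

Result:
id | title    
---+----------
4  | John Wick
5  | John Wick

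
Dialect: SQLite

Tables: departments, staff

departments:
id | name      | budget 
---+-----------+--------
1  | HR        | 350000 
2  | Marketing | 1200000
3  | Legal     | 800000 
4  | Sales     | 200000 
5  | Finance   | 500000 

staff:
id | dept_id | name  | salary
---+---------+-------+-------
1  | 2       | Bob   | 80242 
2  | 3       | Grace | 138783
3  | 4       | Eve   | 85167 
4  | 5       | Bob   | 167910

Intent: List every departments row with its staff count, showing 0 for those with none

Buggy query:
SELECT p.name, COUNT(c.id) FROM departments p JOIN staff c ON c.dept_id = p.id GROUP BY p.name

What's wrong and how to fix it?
Bug: INNER JOIN drops departments rows that have no matching staff rows

Fix: Switch to LEFT JOIN to retain unmatched parent rows

Corrected query:
SELECT p.name, COUNT(c.id) FROM departments p LEFT JOIN staff c ON c.dept_id = p.id GROUP BY p.name

Result:
name      | COUNT(c.id)
----------+------------
Finance   | 1          
HR        | 0          
Legal     | 1          
Marketing | 1          
Sales     | 1          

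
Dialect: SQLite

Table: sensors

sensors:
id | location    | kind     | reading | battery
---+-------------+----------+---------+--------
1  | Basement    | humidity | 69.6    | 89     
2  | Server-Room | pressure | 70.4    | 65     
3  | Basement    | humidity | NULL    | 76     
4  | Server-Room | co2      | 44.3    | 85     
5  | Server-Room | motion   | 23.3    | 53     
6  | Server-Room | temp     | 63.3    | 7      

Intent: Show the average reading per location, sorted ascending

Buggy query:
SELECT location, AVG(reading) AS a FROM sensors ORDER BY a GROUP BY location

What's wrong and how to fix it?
Bug: ORDER BY appears before GROUP BY; SQL clause order requires GROUP BY first

Fix: Move ORDER BY to the end, after GROUP BY

Corrected query:
SELECT location, AVG(reading) AS a FROM sensors GROUP BY location ORDER BY a

Result:
location    | a     
------------+-------
Server-Room | 50.325
Basement    | 69.6  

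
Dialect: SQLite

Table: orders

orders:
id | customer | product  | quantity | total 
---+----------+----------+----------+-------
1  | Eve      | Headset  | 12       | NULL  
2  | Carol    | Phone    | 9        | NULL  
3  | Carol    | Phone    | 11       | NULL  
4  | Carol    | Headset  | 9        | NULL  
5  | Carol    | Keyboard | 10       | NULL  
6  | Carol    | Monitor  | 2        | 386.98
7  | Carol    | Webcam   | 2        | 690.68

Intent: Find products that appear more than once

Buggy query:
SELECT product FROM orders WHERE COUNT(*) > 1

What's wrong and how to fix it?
Bug: COUNT(*) is an aggregate and cannot be used in WHERE

Fix: GROUP BY product, then filter groups with HAVING COUNT(*) > 1

Corrected query:
SELECT product FROM orders GROUP BY product HAVING COUNT(*) > 1

Result:
product
-------
Headset
Phone  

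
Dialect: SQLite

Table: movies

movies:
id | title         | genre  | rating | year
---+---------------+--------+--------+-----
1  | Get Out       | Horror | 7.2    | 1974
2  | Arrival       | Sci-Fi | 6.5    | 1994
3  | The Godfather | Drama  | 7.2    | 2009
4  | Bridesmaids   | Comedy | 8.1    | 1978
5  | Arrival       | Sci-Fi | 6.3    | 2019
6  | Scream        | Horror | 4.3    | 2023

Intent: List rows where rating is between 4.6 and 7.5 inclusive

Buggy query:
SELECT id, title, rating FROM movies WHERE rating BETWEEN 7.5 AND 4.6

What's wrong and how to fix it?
Bug: BETWEEN expects the lower bound first; with 7.5 AND 4.6 the range is empty

Fix: Swap the bounds so the smaller value comes first

Corrected query:
SELECT id, title, rating FROM movies WHERE rating BETWEEN 4.6 AND 7.5

Result:
id | title         | rating
---+---------------+-------
1  | Get Out       | 7.2   
2  | Arrival       | 6.5   
3  | The Godfather | 7.2   
5  | Arrival       | 6.3   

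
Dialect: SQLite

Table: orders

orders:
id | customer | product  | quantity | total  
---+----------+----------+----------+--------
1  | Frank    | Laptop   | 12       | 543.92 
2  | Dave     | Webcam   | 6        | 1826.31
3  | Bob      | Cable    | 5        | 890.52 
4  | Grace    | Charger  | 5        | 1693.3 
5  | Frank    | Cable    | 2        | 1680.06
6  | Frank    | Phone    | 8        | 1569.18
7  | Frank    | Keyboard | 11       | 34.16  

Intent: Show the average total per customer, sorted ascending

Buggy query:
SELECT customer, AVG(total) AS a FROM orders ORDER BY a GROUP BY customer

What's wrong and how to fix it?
Bug: GROUP BY must precede ORDER BY

Fix: Move ORDER BY to the end, after GROUP BY

Corrected query:
SELECT customer, AVG(total) AS a FROM orders GROUP BY customer ORDER BY a

Result:
customer | a      
---------+--------
Bob      | 890.52 
Frank    | 956.83 
Grace    | 1693.3 
Dave     | 1826.31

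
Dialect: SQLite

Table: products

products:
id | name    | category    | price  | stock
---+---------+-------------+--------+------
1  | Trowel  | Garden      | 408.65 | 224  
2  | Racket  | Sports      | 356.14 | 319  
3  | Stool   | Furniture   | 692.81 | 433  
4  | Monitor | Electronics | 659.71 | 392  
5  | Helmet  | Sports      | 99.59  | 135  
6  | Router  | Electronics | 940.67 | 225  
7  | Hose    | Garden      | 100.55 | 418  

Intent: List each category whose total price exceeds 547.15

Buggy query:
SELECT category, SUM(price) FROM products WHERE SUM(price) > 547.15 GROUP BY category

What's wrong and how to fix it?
Bug: Aggregate functions cannot appear in a WHERE clause

Fix: Move the aggregate condition to a HAVING clause

Corrected query:
SELECT category, SUM(price) FROM products GROUP BY category HAVING SUM(price) > 547.15

Result:
category    | SUM(price)
------------+-----------
Electronics | 1600.38   
Furniture   | 692.81    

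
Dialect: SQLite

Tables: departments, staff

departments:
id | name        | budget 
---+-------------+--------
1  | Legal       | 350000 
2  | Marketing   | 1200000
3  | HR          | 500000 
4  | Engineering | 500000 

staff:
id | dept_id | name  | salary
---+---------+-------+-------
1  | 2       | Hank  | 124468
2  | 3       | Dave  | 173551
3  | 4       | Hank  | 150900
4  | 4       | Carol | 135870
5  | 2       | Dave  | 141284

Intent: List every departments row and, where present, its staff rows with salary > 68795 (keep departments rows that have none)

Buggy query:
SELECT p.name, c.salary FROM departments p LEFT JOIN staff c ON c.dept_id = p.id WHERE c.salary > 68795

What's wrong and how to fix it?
Bug: A WHERE condition on the right-hand table after LEFT JOIN drops unmatched parents

Fix: Move the right-table condition into the ON clause so unmatched parents are kept

Corrected query:
SELECT p.name, c.salary FROM departments p LEFT JOIN staff c ON c.dept_id = p.id AND c.salary > 68795

Result:
name        | salary
------------+-------
Legal       | NULL  
Marketing   | 124468
Marketing   | 141284
HR          | 173551
Engineering | 135870
Engineering | 150900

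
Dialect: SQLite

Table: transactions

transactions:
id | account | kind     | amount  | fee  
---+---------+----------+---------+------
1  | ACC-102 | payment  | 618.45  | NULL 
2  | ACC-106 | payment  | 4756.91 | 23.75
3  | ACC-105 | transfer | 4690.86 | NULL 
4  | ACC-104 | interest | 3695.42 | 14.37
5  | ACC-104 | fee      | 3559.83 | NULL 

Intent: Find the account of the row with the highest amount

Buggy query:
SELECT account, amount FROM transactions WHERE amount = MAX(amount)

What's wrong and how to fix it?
Bug: MAX(amount) is an aggregate and cannot be used directly in WHERE

Fix: Wrap MAX in a scalar subquery so WHERE compares against a single value

Corrected query:
SELECT account, amount FROM transactions WHERE amount = (SELECT MAX(amount) FROM transactions)

Result:
account | amount 
--------+--------
ACC-106 | 4756.91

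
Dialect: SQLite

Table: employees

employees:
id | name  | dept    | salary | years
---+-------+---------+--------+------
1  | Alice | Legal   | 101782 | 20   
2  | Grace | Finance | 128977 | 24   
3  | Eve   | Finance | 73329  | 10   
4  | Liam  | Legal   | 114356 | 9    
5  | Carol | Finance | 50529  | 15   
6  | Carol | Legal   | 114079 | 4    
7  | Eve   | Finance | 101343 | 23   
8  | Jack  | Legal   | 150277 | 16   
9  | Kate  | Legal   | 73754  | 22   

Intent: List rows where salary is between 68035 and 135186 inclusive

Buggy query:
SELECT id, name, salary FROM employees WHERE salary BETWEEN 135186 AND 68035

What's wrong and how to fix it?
Bug: The bounds are reversed; BETWEEN a AND b requires a <= b to match anything

Fix: Swap the bounds so the smaller value comes first

Corrected query:
SELECT id, name, salary FROM employees WHERE salary BETWEEN 68035 AND 135186

Result:
id | name  | salary
---+-------+-------
1  | Alice | 101782
2  | Grace | 128977
3  | Eve   | 73329 
4  | Liam  | 114356
6  | Carol | 114079
7  | Eve   | 101343
9  | Kate  | 73754 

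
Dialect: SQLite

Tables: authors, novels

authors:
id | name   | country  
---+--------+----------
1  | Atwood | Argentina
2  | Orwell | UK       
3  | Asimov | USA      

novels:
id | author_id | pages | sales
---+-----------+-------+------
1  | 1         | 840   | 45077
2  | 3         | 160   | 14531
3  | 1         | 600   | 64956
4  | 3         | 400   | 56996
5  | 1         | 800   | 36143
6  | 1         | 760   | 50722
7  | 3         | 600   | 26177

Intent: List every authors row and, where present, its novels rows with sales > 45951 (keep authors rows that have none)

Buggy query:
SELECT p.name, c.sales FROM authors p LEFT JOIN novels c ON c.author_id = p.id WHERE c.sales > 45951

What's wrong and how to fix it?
Bug: A WHERE condition on the right-hand table after LEFT JOIN drops unmatched parents

Fix: Put 'c.sales > 45951' in the JOIN's ON clause instead of WHERE

Corrected query:
SELECT p.name, c.sales FROM authors p LEFT JOIN novels c ON c.author_id = p.id AND c.sales > 45951

Result:
name   | sales
-------+------
Atwood | 50722
Atwood | 64956
Orwell | NULL 
Asimov | 56996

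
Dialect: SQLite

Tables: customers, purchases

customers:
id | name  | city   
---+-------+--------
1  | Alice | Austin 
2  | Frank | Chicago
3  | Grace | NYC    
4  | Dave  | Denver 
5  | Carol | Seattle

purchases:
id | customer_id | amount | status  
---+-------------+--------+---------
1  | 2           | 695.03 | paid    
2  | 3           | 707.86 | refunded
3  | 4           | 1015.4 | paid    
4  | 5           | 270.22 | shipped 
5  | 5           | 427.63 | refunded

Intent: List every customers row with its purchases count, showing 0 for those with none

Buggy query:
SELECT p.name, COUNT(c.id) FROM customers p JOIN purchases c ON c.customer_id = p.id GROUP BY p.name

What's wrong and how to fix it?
Bug: INNER JOIN drops customers rows that have no matching purchases rows

Fix: Switch to LEFT JOIN to retain unmatched parent rows

Corrected query:
SELECT p.name, COUNT(c.id) FROM customers p LEFT JOIN purchases c ON c.customer_id = p.id GROUP BY p.name

Result:
name  | COUNT(c.id)
------+------------
Alice | 0          
Carol | 2          
Dave  | 1          
Frank | 1          
Grace | 1          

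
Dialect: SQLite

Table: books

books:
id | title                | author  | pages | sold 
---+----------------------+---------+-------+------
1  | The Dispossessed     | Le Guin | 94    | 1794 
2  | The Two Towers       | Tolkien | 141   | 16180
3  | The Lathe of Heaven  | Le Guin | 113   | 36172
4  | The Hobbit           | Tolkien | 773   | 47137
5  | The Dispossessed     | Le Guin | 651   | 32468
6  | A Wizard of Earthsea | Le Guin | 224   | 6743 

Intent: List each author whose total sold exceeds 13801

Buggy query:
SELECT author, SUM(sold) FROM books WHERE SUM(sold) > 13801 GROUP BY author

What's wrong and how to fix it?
Bug: WHERE runs before GROUP BY, so aggregates aren't available there

Fix: Use HAVING (which filters groups after aggregation) instead of WHERE

Corrected query:
SELECT author, SUM(sold) FROM books GROUP BY author HAVING SUM(sold) > 13801

Result:
author  | SUM(sold)
--------+----------
Le Guin | 77177    
Tolkien | 63317    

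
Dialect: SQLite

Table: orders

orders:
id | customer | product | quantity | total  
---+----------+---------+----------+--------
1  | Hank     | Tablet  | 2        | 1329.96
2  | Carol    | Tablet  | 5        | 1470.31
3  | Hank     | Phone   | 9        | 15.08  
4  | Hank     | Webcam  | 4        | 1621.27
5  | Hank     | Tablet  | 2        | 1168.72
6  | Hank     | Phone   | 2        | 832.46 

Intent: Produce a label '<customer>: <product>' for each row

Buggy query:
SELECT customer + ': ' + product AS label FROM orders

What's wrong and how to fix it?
Bug: SQLite uses || for string concatenation; + coerces text to numbers (yielding 0)

Fix: Use the || operator for string concatenation

Corrected query:
SELECT customer || ': ' || product AS label FROM orders

Result:
label        
-------------
Hank: Tablet 
Carol: Tablet
Hank: Phone  
Hank: Webcam 
Hank: Tablet 
Hank: Phone  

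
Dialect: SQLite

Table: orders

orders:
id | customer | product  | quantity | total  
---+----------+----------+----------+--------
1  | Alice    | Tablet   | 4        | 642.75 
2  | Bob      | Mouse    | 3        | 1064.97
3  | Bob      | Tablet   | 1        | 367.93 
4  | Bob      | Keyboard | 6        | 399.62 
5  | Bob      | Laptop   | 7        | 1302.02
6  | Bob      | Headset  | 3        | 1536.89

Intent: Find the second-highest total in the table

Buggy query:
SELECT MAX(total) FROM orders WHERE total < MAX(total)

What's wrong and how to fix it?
Bug: MAX(total) on the right of the comparison is an aggregate-in-WHERE error

Fix: Put the inner MAX in a scalar subquery

Corrected query:
SELECT MAX(total) FROM orders WHERE total < (SELECT MAX(total) FROM orders)

Result:
MAX(total)
----------
1302.02   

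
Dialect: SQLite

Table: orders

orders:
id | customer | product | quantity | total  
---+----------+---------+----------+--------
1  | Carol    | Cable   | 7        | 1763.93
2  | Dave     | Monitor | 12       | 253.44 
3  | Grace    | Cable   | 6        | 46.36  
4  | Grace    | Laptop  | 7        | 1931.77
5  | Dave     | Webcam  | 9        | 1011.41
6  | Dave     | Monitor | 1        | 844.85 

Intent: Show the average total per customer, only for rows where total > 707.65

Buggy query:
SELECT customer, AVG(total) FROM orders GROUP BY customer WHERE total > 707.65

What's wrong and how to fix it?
Bug: Row-level WHERE must come before GROUP BY in the clause order

Fix: Place WHERE between FROM and GROUP BY

Corrected query:
SELECT customer, AVG(total) FROM orders WHERE total > 707.65 GROUP BY customer

Result:
customer | AVG(total)
---------+-----------
Carol    | 1763.93   
Dave     | 928.13    
Grace    | 1931.77   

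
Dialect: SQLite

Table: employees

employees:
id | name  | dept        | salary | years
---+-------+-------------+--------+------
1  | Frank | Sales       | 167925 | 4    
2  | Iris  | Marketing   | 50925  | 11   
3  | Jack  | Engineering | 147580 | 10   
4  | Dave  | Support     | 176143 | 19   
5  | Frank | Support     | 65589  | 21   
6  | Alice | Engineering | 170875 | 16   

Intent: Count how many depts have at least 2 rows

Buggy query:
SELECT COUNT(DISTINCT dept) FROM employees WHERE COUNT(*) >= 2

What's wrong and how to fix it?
Bug: WHERE filters individual rows, not groups, so a group-level COUNT is invalid there

Fix: Use a subquery that GROUPs and filters with HAVING, then count its rows

Corrected query:
SELECT COUNT(*) FROM (SELECT dept FROM employees GROUP BY dept HAVING COUNT(*) >= 2)

Result:
COUNT(*)
--------
2       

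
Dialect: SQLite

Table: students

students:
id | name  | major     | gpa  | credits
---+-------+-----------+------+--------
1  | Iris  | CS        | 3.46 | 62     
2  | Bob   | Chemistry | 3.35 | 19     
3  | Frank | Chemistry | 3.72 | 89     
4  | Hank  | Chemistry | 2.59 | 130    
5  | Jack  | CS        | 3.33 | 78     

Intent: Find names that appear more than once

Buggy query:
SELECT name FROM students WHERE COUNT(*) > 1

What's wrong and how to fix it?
Bug: WHERE can't reference COUNT(*); aggregates are computed after WHERE

Fix: Group first, then use HAVING for the count condition

Corrected query:
SELECT name FROM students GROUP BY name HAVING COUNT(*) > 1

Result:
(no rows)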